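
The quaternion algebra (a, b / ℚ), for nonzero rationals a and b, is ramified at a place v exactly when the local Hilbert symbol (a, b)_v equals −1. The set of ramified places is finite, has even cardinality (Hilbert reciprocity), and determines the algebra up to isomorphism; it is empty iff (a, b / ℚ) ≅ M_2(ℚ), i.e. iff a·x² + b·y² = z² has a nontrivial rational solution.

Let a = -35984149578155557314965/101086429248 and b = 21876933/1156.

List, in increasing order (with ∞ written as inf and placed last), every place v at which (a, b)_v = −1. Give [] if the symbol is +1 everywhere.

[3, 5, 17, 19, 23, 29]

Mod squares: a ≡ -69445, b ≡ 26013. Check v ∈ {∞, 2, 3, 5, 7, 11, 13, 17, 19, 23, 29, 37, 43}.
v=23: a=23^2·(≡17), b=23^1·(≡1) mod 23; (17|23)=-1, (1|23)=+1; (−1)^{2·1·11}·(-1)^1·(+1)^2 = -1.
v=13: a=13^2·(≡3), b=13^1·(≡9) mod 13; (3|13)=+1, (9|13)=+1; (−1)^{2·1·6}·(+1)^1·(+1)^2 = +1.
v=3: a=3^-8·(≡2), b=3^1·(≡1) mod 3; (2|3)=-1, (1|3)=+1; (−1)^{-8·1·1}·(-1)^1·(+1)^-8 = -1.
v=19: a=19^1·(≡15), b=19^0·(≡3) mod 19; (15|19)=-1, (3|19)=-1; (−1)^{1·0·9}·(-1)^0·(-1)^1 = -1.
v=11: a=11^2·(≡5), b=11^0·(≡1) mod 11; (5|11)=+1, (1|11)=+1; (−1)^{2·0·5}·(+1)^0·(+1)^2 = +1.
v=29: a=29^6·(≡2), b=29^3·(≡15) mod 29; (2|29)=-1, (15|29)=-1; (−1)^{6·3·14}·(-1)^3·(-1)^6 = -1.
v=17: a=17^-3·(≡6), b=17^-2·(≡6) mod 17; (6|17)=-1, (6|17)=-1; (−1)^{-3·-2·8}·(-1)^-2·(-1)^-3 = -1.
v=∞: -69445 < 0 and 26013 > 0  ⇒  (a,b)_∞ = +1.
v=37: a=37^2·(≡27), b=37^0·(≡6) mod 37; (27|37)=+1, (6|37)=-1; (−1)^{2·0·18}·(+1)^0·(-1)^2 = +1.
v=5: a=5^1·(≡4), b=5^0·(≡3) mod 5; (4|5)=+1, (3|5)=-1; (−1)^{1·0·2}·(+1)^0·(-1)^1 = -1.
v=2: v_2(a)=-6, v_2(b)=-2; units ≡ 3, 5 (mod 8); ε·ε+αω+βω = 1·0+-6·1+-2·1 ≡ 0  ⇒  (a,b)_2 = +1.
v=43: a=43^1·(≡3), b=43^0·(≡1) mod 43; (3|43)=-1, (1|43)=+1; (−1)^{1·0·21}·(-1)^0·(+1)^1 = +1.
v=7: a=7^-2·(≡1), b=7^0·(≡1) mod 7; (1|7)=+1, (1|7)=+1; (−1)^{-2·0·3}·(+1)^0·(+1)^-2 = +1.
|Ram(-69445, 26013)| = 6, even; anisotropic at {3, 5, 17, 19, 23, 29}.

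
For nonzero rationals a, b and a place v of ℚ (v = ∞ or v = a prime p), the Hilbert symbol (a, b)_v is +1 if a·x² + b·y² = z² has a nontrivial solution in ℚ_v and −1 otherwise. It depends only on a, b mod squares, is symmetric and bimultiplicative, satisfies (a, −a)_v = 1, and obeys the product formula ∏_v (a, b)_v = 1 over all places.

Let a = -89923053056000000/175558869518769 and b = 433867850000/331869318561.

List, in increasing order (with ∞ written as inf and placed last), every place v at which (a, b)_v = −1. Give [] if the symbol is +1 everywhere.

[13, 43]

Mod squares: a ≡ -86, b ≡ 65. Check v ∈ {∞, 2, 3, 5, 11, 13, 19, 23, 43, 47}.
v=13: a=13^0·(≡11), b=13^1·(≡8) mod 13; (11|13)=-1, (8|13)=-1; (−1)^{0·1·6}·(-1)^1·(-1)^0 = -1.
v=23: a=23^-6·(≡8), b=23^-4·(≡22) mod 23; (8|23)=+1, (22|23)=-1; (−1)^{-6·-4·11}·(+1)^-4·(-1)^-6 = +1.
v=43: a=43^3·(≡9), b=43^2·(≡33) mod 43; (9|43)=+1, (33|43)=-1; (−1)^{3·2·21}·(+1)^2·(-1)^3 = -1.
v=∞: -86 < 0 and 65 > 0  ⇒  (a,b)_∞ = +1.
v=47: a=47^2·(≡17), b=47^0·(≡36) mod 47; (17|47)=+1, (36|47)=+1; (−1)^{2·0·23}·(+1)^0·(+1)^2 = +1.
v=19: a=19^0·(≡1), b=19^2·(≡3) mod 19; (1|19)=+1, (3|19)=-1; (−1)^{0·2·9}·(+1)^2·(-1)^0 = +1.
v=3: a=3^-4·(≡1), b=3^-4·(≡2) mod 3; (1|3)=+1, (2|3)=-1; (−1)^{-4·-4·1}·(+1)^-4·(-1)^-4 = +1.
v=11: a=11^-4·(≡8), b=11^-4·(≡6) mod 11; (8|11)=-1, (6|11)=-1; (−1)^{-4·-4·5}·(-1)^-4·(-1)^-4 = +1.
v=2: v_2(a)=15, v_2(b)=4; units ≡ 5, 1 (mod 8); ε·ε+αω+βω = 0·0+15·0+4·1 ≡ 0  ⇒  (a,b)_2 = +1.
v=5: a=5^6·(≡4), b=5^5·(≡2) mod 5; (4|5)=+1, (2|5)=-1; (−1)^{6·5·2}·(+1)^5·(-1)^6 = +1.
(-86, 65 / ℚ) ramifies at {13, 43}: a division algebra.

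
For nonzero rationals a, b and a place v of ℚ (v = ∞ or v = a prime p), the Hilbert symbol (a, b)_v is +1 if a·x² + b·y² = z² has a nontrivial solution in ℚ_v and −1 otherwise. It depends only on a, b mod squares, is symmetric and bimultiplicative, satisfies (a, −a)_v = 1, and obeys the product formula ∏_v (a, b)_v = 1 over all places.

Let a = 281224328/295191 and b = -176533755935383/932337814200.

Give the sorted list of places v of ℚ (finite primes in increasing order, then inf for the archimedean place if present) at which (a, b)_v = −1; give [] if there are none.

[2, 13]

(a, b) ≡ (78, -546) mod (ℚ^×)²; places V = {2, 3, 5, 7, 11, 13, 29, ∞}.
(a,b)_7: α=4, u≡4; β=7, v≡6 (mod 7); (4|7)=+1, (6|7)=-1; sign (−1)^0·+1^7·-1^4 = +1.
(a,b)_13: α=-1, u≡11; β=-3, v≡4 (mod 13); (11|13)=-1, (4|13)=+1; sign (−1)^0·-1^-3·+1^-1 = -1.
(a,b)_3: α=-3, u≡2; β=-1, v≡1 (mod 3); (2|3)=-1, (1|3)=+1; sign (−1)^1·-1^-1·+1^-3 = +1.
(a,b)_2: α=3, β=-3; u≡7, v≡7 (mod 8); ε(u)ε(v)=1·1, αω(v)=3·0, βω(u)=-3·0; sum ≡ 1  ⇒  -1.
(a,b)_∞: sgn(78)=+, sgn(-546)=−, so +1.
(a,b)_11: α=4, u≡4; β=8, v≡5 (mod 11); (4|11)=+1, (5|11)=+1; sign (−1)^0·+1^8·+1^4 = +1.
(a,b)_5: α=0, u≡3; β=-2, v≡4 (mod 5); (3|5)=-1, (4|5)=+1; sign (−1)^0·-1^-2·+1^0 = +1.
(a,b)_29: α=-2, u≡6; β=-4, v≡20 (mod 29); (6|29)=+1, (20|29)=+1; sign (−1)^0·+1^-4·+1^-2 = +1.
|Ram(78, -546)| = 2, even; anisotropic at {2, 13}.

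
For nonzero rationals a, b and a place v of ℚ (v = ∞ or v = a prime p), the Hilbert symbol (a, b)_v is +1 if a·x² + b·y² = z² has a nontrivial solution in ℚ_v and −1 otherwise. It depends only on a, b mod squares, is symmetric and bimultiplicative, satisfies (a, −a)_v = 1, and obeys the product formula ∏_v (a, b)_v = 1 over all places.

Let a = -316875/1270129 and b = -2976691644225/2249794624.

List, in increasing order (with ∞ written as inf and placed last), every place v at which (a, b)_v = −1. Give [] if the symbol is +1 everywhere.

(a, b) ≡ (-3, -129) mod (ℚ^×)²; places V = {2, 3, 5, 7, 11, 13, 19, 23, 41, 43, ∞}.
(a,b)_19: α=0, u≡6; β=2, v≡1 (mod 19); (6|19)=+1, (1|19)=+1; sign (−1)^0·+1^2·+1^0 = +1.
(a,b)_43: α=0, u≡36; β=1, v≡35 (mod 43); (36|43)=+1, (35|43)=+1; sign (−1)^0·+1^1·+1^0 = +1.
(a,b)_7: α=-4, u≡2; β=-4, v≡4 (mod 7); (2|7)=+1, (4|7)=+1; sign (−1)^0·+1^-4·+1^-4 = +1.
(a,b)_41: α=0, u≡15; β=2, v≡28 (mod 41); (15|41)=-1, (28|41)=-1; sign (−1)^0·-1^2·-1^0 = +1.
(a,b)_∞: sgn(-3)=−, sgn(-129)=−, so -1.
(a,b)_2: α=0, β=-6; u≡5, v≡7 (mod 8); ε(u)ε(v)=0·1, αω(v)=0·0, βω(u)=-6·1; sum ≡ 0  ⇒  +1.
(a,b)_5: α=4, u≡2; β=2, v≡4 (mod 5); (2|5)=-1, (4|5)=+1; sign (−1)^0·-1^2·+1^4 = +1.
(a,b)_13: α=2, u≡12; β=2, v≡9 (mod 13); (12|13)=+1, (9|13)=+1; sign (−1)^0·+1^2·+1^2 = +1.
(a,b)_11: α=0, u≡8; β=-4, v≡4 (mod 11); (8|11)=-1, (4|11)=+1; sign (−1)^0·-1^-4·+1^0 = +1.
(a,b)_23: α=-2, u≡20; β=0, v≡2 (mod 23); (20|23)=-1, (2|23)=+1; sign (−1)^0·-1^0·+1^-2 = +1.
(a,b)_3: α=1, u≡2; β=3, v≡2 (mod 3); (2|3)=-1, (2|3)=-1; sign (−1)^1·-1^3·-1^1 = -1.
Ram(-3, -129) = {3, ∞}; no ℚ_3-point on the conic.

[3, inf]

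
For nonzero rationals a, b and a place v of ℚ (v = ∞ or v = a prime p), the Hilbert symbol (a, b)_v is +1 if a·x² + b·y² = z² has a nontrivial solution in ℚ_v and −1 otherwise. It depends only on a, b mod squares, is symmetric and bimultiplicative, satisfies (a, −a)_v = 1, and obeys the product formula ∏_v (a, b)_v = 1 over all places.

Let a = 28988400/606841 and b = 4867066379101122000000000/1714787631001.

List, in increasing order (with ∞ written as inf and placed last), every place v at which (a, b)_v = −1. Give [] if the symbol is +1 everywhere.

[17, 29]

Mod squares: a ≡ 1479, b ≡ 43645. Check v ∈ {∞, 2, 3, 5, 7, 17, 19, 29, 41, 43}.
v=2: v_2(a)=4, v_2(b)=10; units ≡ 7, 5 (mod 8); ε·ε+αω+βω = 1·0+4·1+10·0 ≡ 0  ⇒  (a,b)_2 = +1.
v=5: a=5^2·(≡1), b=5^9·(≡4) mod 5; (1|5)=+1, (4|5)=+1; (−1)^{2·9·2}·(+1)^9·(+1)^2 = +1.
v=∞: 1479 > 0 and 43645 > 0  ⇒  (a,b)_∞ = +1.
v=29: a=29^1·(≡9), b=29^3·(≡17) mod 29; (9|29)=+1, (17|29)=-1; (−1)^{1·3·14}·(+1)^3·(-1)^1 = -1.
v=41: a=41^-2·(≡30), b=41^-6·(≡23) mod 41; (30|41)=-1, (23|41)=+1; (−1)^{-2·-6·20}·(-1)^-6·(+1)^-2 = +1.
v=3: a=3^1·(≡1), b=3^4·(≡1) mod 3; (1|3)=+1, (1|3)=+1; (−1)^{1·4·1}·(+1)^4·(+1)^1 = +1.
v=7: a=7^2·(≡4), b=7^3·(≡6) mod 7; (4|7)=+1, (6|7)=-1; (−1)^{2·3·3}·(+1)^3·(-1)^2 = +1.
v=17: a=17^1·(≡13), b=17^4·(≡14) mod 17; (13|17)=+1, (14|17)=-1; (−1)^{1·4·8}·(+1)^4·(-1)^1 = -1.
v=19: a=19^-2·(≡9), b=19^-2·(≡2) mod 19; (9|19)=+1, (2|19)=-1; (−1)^{-2·-2·9}·(+1)^-2·(-1)^-2 = +1.
v=43: a=43^0·(≡41), b=43^1·(≡37) mod 43; (41|43)=+1, (37|43)=-1; (−1)^{0·1·21}·(+1)^1·(-1)^0 = +1.
(1479, 43645 / ℚ) ramifies at {17, 29}: a division algebra.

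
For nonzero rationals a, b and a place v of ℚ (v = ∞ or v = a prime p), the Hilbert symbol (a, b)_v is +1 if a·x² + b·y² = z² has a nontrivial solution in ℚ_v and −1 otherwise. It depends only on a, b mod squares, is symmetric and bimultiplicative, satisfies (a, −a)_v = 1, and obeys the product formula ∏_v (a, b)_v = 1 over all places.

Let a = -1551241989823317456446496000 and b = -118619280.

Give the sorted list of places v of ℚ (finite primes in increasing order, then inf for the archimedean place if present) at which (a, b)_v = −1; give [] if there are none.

[2, 5, 13, 19, 29, inf]

(a, b) ≡ (-393965, -823745) mod (ℚ^×)²; places V = {2, 3, 5, 11, 13, 19, 23, 29, ∞}.
(a,b)_19: α=3, u≡18; β=1, v≡14 (mod 19); (18|19)=-1, (14|19)=-1; sign (−1)^1·-1^1·-1^3 = -1.
(a,b)_13: α=3, u≡11; β=1, v≡10 (mod 13); (11|13)=-1, (10|13)=+1; sign (−1)^0·-1^1·+1^3 = -1.
(a,b)_3: α=4, u≡1; β=2, v≡1 (mod 3); (1|3)=+1, (1|3)=+1; sign (−1)^0·+1^2·+1^4 = +1.
(a,b)_5: α=3, u≡2; β=1, v≡4 (mod 5); (2|5)=-1, (4|5)=+1; sign (−1)^0·-1^1·+1^3 = -1.
(a,b)_29: α=3, u≡22; β=1, v≡14 (mod 29); (22|29)=+1, (14|29)=-1; sign (−1)^0·+1^1·-1^3 = -1.
(a,b)_2: α=8, β=4; u≡3, v≡7 (mod 8); ε(u)ε(v)=1·1, αω(v)=8·0, βω(u)=4·1; sum ≡ 1  ⇒  -1.
(a,b)_11: α=1, u≡1; β=0, v≡1 (mod 11); (1|11)=+1, (1|11)=+1; sign (−1)^0·+1^0·+1^1 = +1.
(a,b)_∞: sgn(-393965)=−, sgn(-823745)=−, so -1.
(a,b)_23: α=6, u≡2; β=1, v≡22 (mod 23); (2|23)=+1, (22|23)=-1; sign (−1)^0·+1^1·-1^6 = +1.
Ram(-393965, -823745) = {2, 5, 13, 19, 29, ∞}; no ℚ_2-point on the conic.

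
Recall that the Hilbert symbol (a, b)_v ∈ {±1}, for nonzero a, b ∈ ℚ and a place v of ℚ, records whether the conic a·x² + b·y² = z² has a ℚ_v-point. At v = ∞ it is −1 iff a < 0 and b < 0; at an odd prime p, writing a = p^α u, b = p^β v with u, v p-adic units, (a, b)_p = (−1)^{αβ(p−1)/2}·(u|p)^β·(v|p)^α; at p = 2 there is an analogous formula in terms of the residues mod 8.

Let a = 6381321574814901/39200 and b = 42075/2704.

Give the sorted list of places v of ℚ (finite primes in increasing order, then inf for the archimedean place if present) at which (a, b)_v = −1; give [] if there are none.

[2, 11, 13, 37]

(a, b) ≡ (4137562, 187) mod (ℚ^×)²; places V = {2, 3, 5, 7, 11, 13, 17, 23, 37, ∞}.
(a,b)_7: α=-2, u≡4; β=0, v≡6 (mod 7); (4|7)=+1, (6|7)=-1; sign (−1)^0·+1^0·-1^-2 = +1.
(a,b)_5: α=-2, u≡2; β=2, v≡2 (mod 5); (2|5)=-1, (2|5)=-1; sign (−1)^0·-1^2·-1^-2 = +1.
(a,b)_23: α=1, u≡19; β=0, v≡13 (mod 23); (19|23)=-1, (13|23)=+1; sign (−1)^0·-1^0·+1^1 = +1.
(a,b)_3: α=6, u≡1; β=2, v≡1 (mod 3); (1|3)=+1, (1|3)=+1; sign (−1)^0·+1^2·+1^6 = +1.
(a,b)_11: α=5, u≡2; β=1, v≡7 (mod 11); (2|11)=-1, (7|11)=-1; sign (−1)^1·-1^1·-1^5 = -1.
(a,b)_∞: sgn(4137562)=+, sgn(187)=+, so +1.
(a,b)_13: α=1, u≡2; β=-2, v≡11 (mod 13); (2|13)=-1, (11|13)=-1; sign (−1)^0·-1^-2·-1^1 = -1.
(a,b)_2: α=-5, β=-4; u≡5, v≡3 (mod 8); ε(u)ε(v)=0·1, αω(v)=-5·1, βω(u)=-4·1; sum ≡ 1  ⇒  -1.
(a,b)_17: α=3, u≡11; β=1, v≡10 (mod 17); (11|17)=-1, (10|17)=-1; sign (−1)^0·-1^1·-1^3 = +1.
(a,b)_37: α=1, u≡21; β=0, v≡2 (mod 37); (21|37)=+1, (2|37)=-1; sign (−1)^0·+1^0·-1^1 = -1.
(4137562, 187 / ℚ) ramifies at {2, 11, 13, 37}: a division algebra.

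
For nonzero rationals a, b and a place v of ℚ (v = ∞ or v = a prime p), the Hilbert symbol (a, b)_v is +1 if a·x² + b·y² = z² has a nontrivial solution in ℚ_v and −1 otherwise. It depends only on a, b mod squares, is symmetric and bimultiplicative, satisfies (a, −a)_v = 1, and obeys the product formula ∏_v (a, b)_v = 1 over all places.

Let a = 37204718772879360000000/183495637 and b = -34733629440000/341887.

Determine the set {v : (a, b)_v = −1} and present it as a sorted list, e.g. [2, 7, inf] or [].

(a, b) ≡ (3705, -203) mod (ℚ^×)²; places V = {2, 3, 5, 7, 13, 17, 19, 29, ∞}.
(a,b)_2: α=22, β=16; u≡1, v≡5 (mod 8); ε(u)ε(v)=0·0, αω(v)=22·1, βω(u)=16·0; sum ≡ 0  ⇒  +1.
(a,b)_7: α=0, u≡1; β=-1, v≡3 (mod 7); (1|7)=+1, (3|7)=-1; sign (−1)^0·+1^-1·-1^0 = +1.
(a,b)_17: α=-4, u≡16; β=-2, v≡15 (mod 17); (16|17)=+1, (15|17)=+1; sign (−1)^0·+1^-2·+1^-4 = +1.
(a,b)_3: α=9, u≡2; β=4, v≡1 (mod 3); (2|3)=-1, (1|3)=+1; sign (−1)^0·-1^4·+1^9 = +1.
(a,b)_29: α=2, u≡22; β=1, v≡9 (mod 29); (22|29)=+1, (9|29)=+1; sign (−1)^0·+1^1·+1^2 = +1.
(a,b)_13: α=-3, u≡3; β=-2, v≡2 (mod 13); (3|13)=+1, (2|13)=-1; sign (−1)^0·+1^-2·-1^-3 = -1.
(a,b)_19: α=3, u≡6; β=2, v≡6 (mod 19); (6|19)=+1, (6|19)=+1; sign (−1)^0·+1^2·+1^3 = +1.
(a,b)_∞: sgn(3705)=+, sgn(-203)=−, so +1.
(a,b)_5: α=7, u≡4; β=4, v≡3 (mod 5); (4|5)=+1, (3|5)=-1; sign (−1)^0·+1^4·-1^7 = -1.
Ram(3705, -203) = {5, 13}; no ℚ_5-point on the conic.

[5, 13]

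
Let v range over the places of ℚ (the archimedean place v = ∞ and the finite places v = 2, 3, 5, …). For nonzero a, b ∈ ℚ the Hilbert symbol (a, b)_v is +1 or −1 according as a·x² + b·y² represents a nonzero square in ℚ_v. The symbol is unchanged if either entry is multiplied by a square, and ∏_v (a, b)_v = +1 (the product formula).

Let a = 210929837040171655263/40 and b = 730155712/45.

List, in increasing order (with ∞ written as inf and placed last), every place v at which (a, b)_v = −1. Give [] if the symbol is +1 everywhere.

Mod squares: a ≡ 2470, b ≡ 935. Check v ∈ {∞, 2, 3, 5, 11, 13, 17, 19}.
v=3: a=3^8·(≡1), b=3^-2·(≡2) mod 3; (1|3)=+1, (2|3)=-1; (−1)^{8·-2·1}·(+1)^-2·(-1)^8 = +1.
v=17: a=17^2·(≡3), b=17^1·(≡16) mod 17; (3|17)=-1, (16|17)=+1; (−1)^{2·1·8}·(-1)^1·(+1)^2 = -1.
v=∞: 2470 > 0 and 935 > 0  ⇒  (a,b)_∞ = +1.
v=2: v_2(a)=-3, v_2(b)=6; units ≡ 3, 7 (mod 8); ε·ε+αω+βω = 1·1+-3·0+6·1 ≡ 1  ⇒  (a,b)_2 = -1.
v=19: a=19^5·(≡17), b=19^2·(≡6) mod 19; (17|19)=+1, (6|19)=+1; (−1)^{5·2·9}·(+1)^2·(+1)^5 = +1.
v=5: a=5^-1·(≡1), b=5^-1·(≡3) mod 5; (1|5)=+1, (3|5)=-1; (−1)^{-1·-1·2}·(+1)^-1·(-1)^-1 = -1.
v=13: a=13^5·(≡8), b=13^2·(≡9) mod 13; (8|13)=-1, (9|13)=+1; (−1)^{5·2·6}·(-1)^2·(+1)^5 = +1.
v=11: a=11^2·(≡10), b=11^1·(≡8) mod 11; (10|11)=-1, (8|11)=-1; (−1)^{2·1·5}·(-1)^1·(-1)^2 = -1.
|Ram(2470, 935)| = 4, even; anisotropic at {2, 5, 11, 17}.

[2, 5, 11, 17]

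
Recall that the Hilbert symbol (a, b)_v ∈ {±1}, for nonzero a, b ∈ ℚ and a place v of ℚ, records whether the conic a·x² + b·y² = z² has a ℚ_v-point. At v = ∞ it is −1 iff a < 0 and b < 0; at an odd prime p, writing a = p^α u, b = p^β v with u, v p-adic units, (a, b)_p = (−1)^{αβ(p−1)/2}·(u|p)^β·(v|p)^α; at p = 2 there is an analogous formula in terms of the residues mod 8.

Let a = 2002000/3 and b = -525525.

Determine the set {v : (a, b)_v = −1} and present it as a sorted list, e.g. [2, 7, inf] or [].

Mod squares: a ≡ 15015, b ≡ -429. Check v ∈ {∞, 2, 3, 5, 7, 11, 13}.
v=2: v_2(a)=4, v_2(b)=0; units ≡ 7, 3 (mod 8); ε·ε+αω+βω = 1·1+4·1+0·0 ≡ 1  ⇒  (a,b)_2 = -1.
v=∞: 15015 > 0 and -429 < 0  ⇒  (a,b)_∞ = +1.
v=13: a=13^1·(≡5), b=13^1·(≡5) mod 13; (5|13)=-1, (5|13)=-1; (−1)^{1·1·6}·(-1)^1·(-1)^1 = +1.
v=3: a=3^-1·(≡1), b=3^1·(≡1) mod 3; (1|3)=+1, (1|3)=+1; (−1)^{-1·1·1}·(+1)^1·(+1)^-1 = -1.
v=5: a=5^3·(≡2), b=5^2·(≡4) mod 5; (2|5)=-1, (4|5)=+1; (−1)^{3·2·2}·(-1)^2·(+1)^3 = +1.
v=11: a=11^1·(≡9), b=11^1·(≡9) mod 11; (9|11)=+1, (9|11)=+1; (−1)^{1·1·5}·(+1)^1·(+1)^1 = -1.
v=7: a=7^1·(≡5), b=7^2·(≡6) mod 7; (5|7)=-1, (6|7)=-1; (−1)^{1·2·3}·(-1)^2·(-1)^1 = -1.
Ram(15015, -429) = {2, 3, 7, 11}; no ℚ_2-point on the conic.

[2, 3, 7, 11]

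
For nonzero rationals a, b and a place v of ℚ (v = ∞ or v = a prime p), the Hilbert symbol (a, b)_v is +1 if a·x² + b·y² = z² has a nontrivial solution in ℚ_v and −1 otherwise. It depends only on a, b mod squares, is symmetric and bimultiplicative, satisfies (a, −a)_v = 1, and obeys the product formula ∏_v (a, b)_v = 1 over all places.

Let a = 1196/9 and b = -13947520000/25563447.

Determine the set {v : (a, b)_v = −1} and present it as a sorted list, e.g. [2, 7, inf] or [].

[7, 19]

Mod squares: a ≡ 299, b ≡ -152551. Check v ∈ {∞, 2, 3, 5, 7, 13, 19, 23, 31, 37}.
v=2: v_2(a)=2, v_2(b)=10; units ≡ 3, 1 (mod 8); ε·ε+αω+βω = 1·0+2·0+10·1 ≡ 0  ⇒  (a,b)_2 = +1.
v=5: a=5^0·(≡4), b=5^4·(≡4) mod 5; (4|5)=+1, (4|5)=+1; (−1)^{0·4·2}·(+1)^4·(+1)^0 = +1.
v=23: a=23^1·(≡16), b=23^0·(≡9) mod 23; (16|23)=+1, (9|23)=+1; (−1)^{1·0·11}·(+1)^0·(+1)^1 = +1.
v=∞: 299 > 0 and -152551 < 0  ⇒  (a,b)_∞ = +1.
v=7: a=7^0·(≡3), b=7^-5·(≡3) mod 7; (3|7)=-1, (3|7)=-1; (−1)^{0·-5·3}·(-1)^-5·(-1)^0 = -1.
v=31: a=31^0·(≡2), b=31^1·(≡5) mod 31; (2|31)=+1, (5|31)=+1; (−1)^{0·1·15}·(+1)^1·(+1)^0 = +1.
v=13: a=13^1·(≡3), b=13^-2·(≡10) mod 13; (3|13)=+1, (10|13)=+1; (−1)^{1·-2·6}·(+1)^-2·(+1)^1 = +1.
v=37: a=37^0·(≡26), b=37^1·(≡4) mod 37; (26|37)=+1, (4|37)=+1; (−1)^{0·1·18}·(+1)^1·(+1)^0 = +1.
v=3: a=3^-2·(≡2), b=3^-2·(≡2) mod 3; (2|3)=-1, (2|3)=-1; (−1)^{-2·-2·1}·(-1)^-2·(-1)^-2 = +1.
v=19: a=19^0·(≡2), b=19^1·(≡13) mod 19; (2|19)=-1, (13|19)=-1; (−1)^{0·1·9}·(-1)^1·(-1)^0 = -1.
|Ram(299, -152551)| = 2, even; anisotropic at {7, 19}.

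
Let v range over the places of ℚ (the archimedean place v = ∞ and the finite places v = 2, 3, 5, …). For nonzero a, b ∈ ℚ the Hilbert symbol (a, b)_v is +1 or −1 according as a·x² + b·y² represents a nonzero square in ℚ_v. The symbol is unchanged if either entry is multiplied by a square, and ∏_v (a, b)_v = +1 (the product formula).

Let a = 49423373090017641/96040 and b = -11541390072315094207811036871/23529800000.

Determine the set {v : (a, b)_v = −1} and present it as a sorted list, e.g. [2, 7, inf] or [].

(a, b) ≡ (5610, -195) mod (ℚ^×)²; places V = {2, 3, 5, 7, 11, 13, 17, ∞}.
(a,b)_2: α=-3, β=-6; u≡5, v≡5 (mod 8); ε(u)ε(v)=0·0, αω(v)=-3·1, βω(u)=-6·1; sum ≡ 1  ⇒  -1.
(a,b)_5: α=-1, u≡2; β=-5, v≡4 (mod 5); (2|5)=-1, (4|5)=+1; sign (−1)^0·-1^-5·+1^-1 = -1.
(a,b)_7: α=-4, u≡3; β=-6, v≡4 (mod 7); (3|7)=-1, (4|7)=+1; sign (−1)^0·-1^-6·+1^-4 = +1.
(a,b)_∞: sgn(5610)=+, sgn(-195)=−, so +1.
(a,b)_3: α=7, u≡1; β=15, v≡1 (mod 3); (1|3)=+1, (1|3)=+1; sign (−1)^1·+1^15·+1^7 = -1.
(a,b)_11: α=5, u≡4; β=10, v≡3 (mod 11); (4|11)=+1, (3|11)=+1; sign (−1)^0·+1^10·+1^5 = +1.
(a,b)_17: α=3, u≡6; β=4, v≡9 (mod 17); (6|17)=-1, (9|17)=+1; sign (−1)^0·-1^4·+1^3 = +1.
(a,b)_13: α=4, u≡2; β=5, v≡8 (mod 13); (2|13)=-1, (8|13)=-1; sign (−1)^0·-1^5·-1^4 = -1.
Ram(5610, -195) = {2, 3, 5, 13}; no ℚ_2-point on the conic.

[2, 3, 5, 13]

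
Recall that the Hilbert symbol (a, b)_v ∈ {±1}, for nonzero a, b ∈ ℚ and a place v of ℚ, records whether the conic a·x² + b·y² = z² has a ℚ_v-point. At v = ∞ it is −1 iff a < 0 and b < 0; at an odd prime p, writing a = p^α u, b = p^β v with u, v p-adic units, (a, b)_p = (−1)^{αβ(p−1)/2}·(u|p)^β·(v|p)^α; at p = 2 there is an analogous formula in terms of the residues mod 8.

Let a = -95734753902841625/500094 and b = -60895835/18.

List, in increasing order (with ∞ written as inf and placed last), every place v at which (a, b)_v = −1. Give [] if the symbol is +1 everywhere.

[2, 5, 23, inf]

Mod squares: a ≡ -17710, b ≡ -230230. Check v ∈ {∞, 2, 3, 5, 7, 11, 13, 23}.
v=11: a=11^3·(≡6), b=11^1·(≡1) mod 11; (6|11)=-1, (1|11)=+1; (−1)^{3·1·5}·(-1)^1·(+1)^3 = +1.
v=2: v_2(a)=-1, v_2(b)=-1; units ≡ 1, 5 (mod 8); ε·ε+αω+βω = 0·0+-1·1+-1·0 ≡ 1  ⇒  (a,b)_2 = -1.
v=23: a=23^7·(≡2), b=23^3·(≡12) mod 23; (2|23)=+1, (12|23)=+1; (−1)^{7·3·11}·(+1)^3·(+1)^7 = -1.
v=13: a=13^2·(≡12), b=13^1·(≡12) mod 13; (12|13)=+1, (12|13)=+1; (−1)^{2·1·6}·(+1)^1·(+1)^2 = +1.
v=3: a=3^-6·(≡2), b=3^-2·(≡2) mod 3; (2|3)=-1, (2|3)=-1; (−1)^{-6·-2·1}·(-1)^-2·(-1)^-6 = +1.
v=5: a=5^3·(≡3), b=5^1·(≡1) mod 5; (3|5)=-1, (1|5)=+1; (−1)^{3·1·2}·(-1)^1·(+1)^3 = -1.
v=∞: -17710 < 0 and -230230 < 0  ⇒  (a,b)_∞ = -1.
v=7: a=7^-3·(≡1), b=7^1·(≡5) mod 7; (1|7)=+1, (5|7)=-1; (−1)^{-3·1·3}·(+1)^1·(-1)^-3 = +1.
Ram(-17710, -230230) = {2, 5, 23, ∞}; no ℚ_2-point on the conic.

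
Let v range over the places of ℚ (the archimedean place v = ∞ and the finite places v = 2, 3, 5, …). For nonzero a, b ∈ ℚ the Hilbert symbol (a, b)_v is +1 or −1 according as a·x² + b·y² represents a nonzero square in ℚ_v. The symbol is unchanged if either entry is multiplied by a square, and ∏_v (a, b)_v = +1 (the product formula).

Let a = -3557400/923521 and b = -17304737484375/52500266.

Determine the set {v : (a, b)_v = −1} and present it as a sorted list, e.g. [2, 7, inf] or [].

[13, 17, 23, inf]

(a, b) ≡ (-6, -10166) mod (ℚ^×)²; places V = {2, 3, 5, 7, 11, 13, 17, 23, 29, 31, ∞}.
(a,b)_7: α=2, u≡1; β=-4, v≡6 (mod 7); (1|7)=+1, (6|7)=-1; sign (−1)^0·+1^-4·-1^2 = +1.
(a,b)_2: α=3, β=-1; u≡5, v≡5 (mod 8); ε(u)ε(v)=0·0, αω(v)=3·1, βω(u)=-1·1; sum ≡ 0  ⇒  +1.
(a,b)_29: α=0, u≡20; β=-2, v≡24 (mod 29); (20|29)=+1, (24|29)=+1; sign (−1)^0·+1^-2·+1^0 = +1.
(a,b)_5: α=2, u≡4; β=6, v≡1 (mod 5); (4|5)=+1, (1|5)=+1; sign (−1)^0·+1^6·+1^2 = +1.
(a,b)_31: α=-4, u≡5; β=0, v≡20 (mod 31); (5|31)=+1, (20|31)=+1; sign (−1)^0·+1^0·+1^-4 = +1.
(a,b)_17: α=0, u≡12; β=3, v≡6 (mod 17); (12|17)=-1, (6|17)=-1; sign (−1)^0·-1^3·-1^0 = -1.
(a,b)_∞: sgn(-6)=−, sgn(-10166)=−, so -1.
(a,b)_13: α=0, u≡11; β=-1, v≡6 (mod 13); (11|13)=-1, (6|13)=-1; sign (−1)^0·-1^-1·-1^0 = -1.
(a,b)_11: α=2, u≡5; β=2, v≡5 (mod 11); (5|11)=+1, (5|11)=+1; sign (−1)^0·+1^2·+1^2 = +1.
(a,b)_23: α=0, u≡5; β=1, v≡13 (mod 23); (5|23)=-1, (13|23)=+1; sign (−1)^0·-1^1·+1^0 = -1.
(a,b)_3: α=1, u≡1; β=4, v≡1 (mod 3); (1|3)=+1, (1|3)=+1; sign (−1)^0·+1^4·+1^1 = +1.
Ram(-6, -10166) = {13, 17, 23, ∞}; no ℚ_13-point on the conic.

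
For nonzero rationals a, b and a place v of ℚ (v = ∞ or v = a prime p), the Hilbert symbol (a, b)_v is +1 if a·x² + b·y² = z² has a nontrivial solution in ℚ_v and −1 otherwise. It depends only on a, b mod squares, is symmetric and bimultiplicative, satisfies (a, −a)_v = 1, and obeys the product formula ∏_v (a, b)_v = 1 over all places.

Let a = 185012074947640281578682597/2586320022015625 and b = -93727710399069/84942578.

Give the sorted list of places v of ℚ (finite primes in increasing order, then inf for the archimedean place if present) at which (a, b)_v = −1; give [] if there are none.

[2, 29]

(a, b) ≡ (493, -1258) mod (ℚ^×)²; places V = {2, 3, 5, 7, 17, 19, 23, 29, 37, ∞}.
(a,b)_7: α=-4, u≡5; β=-6, v≡2 (mod 7); (5|7)=-1, (2|7)=+1; sign (−1)^0·-1^-6·+1^-4 = +1.
(a,b)_2: α=0, β=-1; u≡5, v≡3 (mod 8); ε(u)ε(v)=0·1, αω(v)=0·1, βω(u)=-1·1; sum ≡ 1  ⇒  -1.
(a,b)_29: α=9, u≡12; β=4, v≡26 (mod 29); (12|29)=-1, (26|29)=-1; sign (−1)^0·-1^4·-1^9 = -1.
(a,b)_5: α=-6, u≡3; β=0, v≡2 (mod 5); (3|5)=-1, (2|5)=-1; sign (−1)^0·-1^0·-1^-6 = +1.
(a,b)_∞: sgn(493)=+, sgn(-1258)=−, so +1.
(a,b)_37: α=2, u≡7; β=1, v≡9 (mod 37); (7|37)=+1, (9|37)=+1; sign (−1)^0·+1^1·+1^2 = +1.
(a,b)_17: α=5, u≡6; β=3, v≡11 (mod 17); (6|17)=-1, (11|17)=-1; sign (−1)^0·-1^3·-1^5 = +1.
(a,b)_3: α=8, u≡1; β=6, v≡2 (mod 3); (1|3)=+1, (2|3)=-1; sign (−1)^0·+1^6·-1^8 = +1.
(a,b)_19: α=-4, u≡8; β=-2, v≡3 (mod 19); (8|19)=-1, (3|19)=-1; sign (−1)^0·-1^-2·-1^-4 = +1.
(a,b)_23: α=-2, u≡20; β=0, v≡11 (mod 23); (20|23)=-1, (11|23)=-1; sign (−1)^0·-1^0·-1^-2 = +1.
Ram(493, -1258) = {2, 29}; no ℚ_2-point on the conic.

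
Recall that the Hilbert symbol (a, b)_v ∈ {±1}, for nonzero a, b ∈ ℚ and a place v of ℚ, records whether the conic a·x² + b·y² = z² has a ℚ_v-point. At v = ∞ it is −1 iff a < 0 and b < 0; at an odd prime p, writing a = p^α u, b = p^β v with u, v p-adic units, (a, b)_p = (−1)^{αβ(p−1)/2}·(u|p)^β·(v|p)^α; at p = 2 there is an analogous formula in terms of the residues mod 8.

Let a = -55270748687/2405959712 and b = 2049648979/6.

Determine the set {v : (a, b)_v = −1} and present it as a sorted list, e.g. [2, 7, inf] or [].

(a, b) ≡ (-1054, 868434) mod (ℚ^×)²; places V = {2, 3, 7, 11, 13, 17, 19, 23, 29, 31, ∞}.
(a,b)_29: α=-2, u≡27; β=1, v≡19 (mod 29); (27|29)=-1, (19|29)=-1; sign (−1)^0·-1^1·-1^-2 = -1.
(a,b)_17: α=1, u≡3; β=2, v≡11 (mod 17); (3|17)=-1, (11|17)=-1; sign (−1)^0·-1^2·-1^1 = -1.
(a,b)_23: α=-2, u≡16; β=1, v≡22 (mod 23); (16|23)=+1, (22|23)=-1; sign (−1)^0·+1^1·-1^-2 = +1.
(a,b)_∞: sgn(-1054)=−, sgn(868434)=+, so +1.
(a,b)_7: α=4, u≡6; β=3, v≡2 (mod 7); (6|7)=-1, (2|7)=+1; sign (−1)^0·-1^3·+1^4 = -1.
(a,b)_3: α=0, u≡2; β=-1, v≡2 (mod 3); (2|3)=-1, (2|3)=-1; sign (−1)^0·-1^-1·-1^0 = -1.
(a,b)_11: α=2, u≡8; β=0, v≡8 (mod 11); (8|11)=-1, (8|11)=-1; sign (−1)^0·-1^0·-1^2 = +1.
(a,b)_19: α=2, u≡15; β=0, v≡16 (mod 19); (15|19)=-1, (16|19)=+1; sign (−1)^0·-1^0·+1^2 = +1.
(a,b)_2: α=-5, β=-1; u≡1, v≡1 (mod 8); ε(u)ε(v)=0·0, αω(v)=-5·0, βω(u)=-1·0; sum ≡ 0  ⇒  +1.
(a,b)_13: α=-2, u≡3; β=0, v≡11 (mod 13); (3|13)=+1, (11|13)=-1; sign (−1)^0·+1^0·-1^-2 = +1.
(a,b)_31: α=1, u≡19; β=1, v≡12 (mod 31); (19|31)=+1, (12|31)=-1; sign (−1)^1·+1^1·-1^1 = +1.
Ram(-1054, 868434) = {3, 7, 17, 29}; no ℚ_3-point on the conic.

[3, 7, 17, 29]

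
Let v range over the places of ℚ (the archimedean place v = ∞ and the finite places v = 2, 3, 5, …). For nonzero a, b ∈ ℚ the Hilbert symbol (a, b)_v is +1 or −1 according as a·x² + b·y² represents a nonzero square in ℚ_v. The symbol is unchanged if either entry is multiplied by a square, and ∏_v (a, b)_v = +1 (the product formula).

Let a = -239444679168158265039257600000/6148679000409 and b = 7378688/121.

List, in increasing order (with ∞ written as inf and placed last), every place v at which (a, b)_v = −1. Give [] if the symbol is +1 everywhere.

[2, 5, 31, 41]

Mod squares: a ≡ -108965, b ≡ 28823. Check v ∈ {∞, 2, 3, 5, 7, 11, 19, 23, 31, 37, 41}.
v=19: a=19^3·(≡15), b=19^1·(≡7) mod 19; (15|19)=-1, (7|19)=+1; (−1)^{3·1·9}·(-1)^1·(+1)^3 = +1.
v=11: a=11^-6·(≡4), b=11^-2·(≡9) mod 11; (4|11)=+1, (9|11)=+1; (−1)^{-6·-2·5}·(+1)^-2·(+1)^-6 = +1.
v=41: a=41^4·(≡12), b=41^1·(≡11) mod 41; (12|41)=-1, (11|41)=-1; (−1)^{4·1·20}·(-1)^1·(-1)^4 = -1.
v=5: a=5^5·(≡2), b=5^0·(≡3) mod 5; (2|5)=-1, (3|5)=-1; (−1)^{5·0·2}·(-1)^0·(-1)^5 = -1.
v=7: a=7^4·(≡1), b=7^0·(≡1) mod 7; (1|7)=+1, (1|7)=+1; (−1)^{4·0·3}·(+1)^0·(+1)^4 = +1.
v=31: a=31^1·(≡5), b=31^0·(≡29) mod 31; (5|31)=+1, (29|31)=-1; (−1)^{1·0·15}·(+1)^0·(-1)^1 = -1.
v=2: v_2(a)=20, v_2(b)=8; units ≡ 3, 7 (mod 8); ε·ε+αω+βω = 1·1+20·0+8·1 ≡ 1  ⇒  (a,b)_2 = -1.
v=∞: -108965 < 0 and 28823 > 0  ⇒  (a,b)_∞ = +1.
v=37: a=37^3·(≡29), b=37^1·(≡29) mod 37; (29|37)=-1, (29|37)=-1; (−1)^{3·1·18}·(-1)^1·(-1)^3 = +1.
v=23: a=23^-2·(≡2), b=23^0·(≡2) mod 23; (2|23)=+1, (2|23)=+1; (−1)^{-2·0·11}·(+1)^0·(+1)^-2 = +1.
v=3: a=3^-8·(≡1), b=3^0·(≡2) mod 3; (1|3)=+1, (2|3)=-1; (−1)^{-8·0·1}·(+1)^0·(-1)^-8 = +1.
Ram(-108965, 28823) = {2, 5, 31, 41}; no ℚ_2-point on the conic.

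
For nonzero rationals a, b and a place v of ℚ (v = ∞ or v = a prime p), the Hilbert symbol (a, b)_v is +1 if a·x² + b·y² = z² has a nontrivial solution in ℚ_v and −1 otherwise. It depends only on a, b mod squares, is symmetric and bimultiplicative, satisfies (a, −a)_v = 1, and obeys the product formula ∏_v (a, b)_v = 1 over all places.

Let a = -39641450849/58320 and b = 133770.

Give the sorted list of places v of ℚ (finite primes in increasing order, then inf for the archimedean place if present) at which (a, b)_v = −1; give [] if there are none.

Mod squares: a ≡ -5005, b ≡ 2730. Check v ∈ {∞, 2, 3, 5, 7, 11, 13, 29, 31}.
v=3: a=3^-6·(≡2), b=3^1·(≡1) mod 3; (2|3)=-1, (1|3)=+1; (−1)^{-6·1·1}·(-1)^1·(+1)^-6 = -1.
v=5: a=5^-1·(≡4), b=5^1·(≡4) mod 5; (4|5)=+1, (4|5)=+1; (−1)^{-1·1·2}·(+1)^1·(+1)^-1 = +1.
v=29: a=29^2·(≡18), b=29^0·(≡22) mod 29; (18|29)=-1, (22|29)=+1; (−1)^{2·0·14}·(-1)^0·(+1)^2 = +1.
v=13: a=13^1·(≡7), b=13^1·(≡7) mod 13; (7|13)=-1, (7|13)=-1; (−1)^{1·1·6}·(-1)^1·(-1)^1 = +1.
v=2: v_2(a)=-4, v_2(b)=1; units ≡ 3, 5 (mod 8); ε·ε+αω+βω = 1·0+-4·1+1·1 ≡ 1  ⇒  (a,b)_2 = -1.
v=31: a=31^2·(≡21), b=31^0·(≡5) mod 31; (21|31)=-1, (5|31)=+1; (−1)^{2·0·15}·(-1)^0·(+1)^2 = +1.
v=7: a=7^3·(≡5), b=7^3·(≡5) mod 7; (5|7)=-1, (5|7)=-1; (−1)^{3·3·3}·(-1)^3·(-1)^3 = -1.
v=∞: -5005 < 0 and 2730 > 0  ⇒  (a,b)_∞ = +1.
v=11: a=11^1·(≡7), b=11^0·(≡10) mod 11; (7|11)=-1, (10|11)=-1; (−1)^{1·0·5}·(-1)^0·(-1)^1 = -1.
Ram(-5005, 2730) = {2, 3, 7, 11}; no ℚ_2-point on the conic.

[2, 3, 7, 11]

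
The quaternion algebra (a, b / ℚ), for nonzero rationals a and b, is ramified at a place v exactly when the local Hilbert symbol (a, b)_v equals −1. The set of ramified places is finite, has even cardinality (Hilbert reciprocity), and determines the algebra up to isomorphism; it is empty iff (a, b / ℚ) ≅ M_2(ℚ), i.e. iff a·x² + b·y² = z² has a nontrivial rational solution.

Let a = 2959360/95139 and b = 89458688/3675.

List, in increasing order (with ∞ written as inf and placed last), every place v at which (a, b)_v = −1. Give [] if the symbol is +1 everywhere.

[3, 11]

Mod squares: a ≡ 110, b ≡ 6. Check v ∈ {∞, 2, 3, 5, 7, 11, 17, 19, 31}.
v=19: a=19^0·(≡12), b=19^2·(≡6) mod 19; (12|19)=-1, (6|19)=+1; (−1)^{0·2·9}·(-1)^2·(+1)^0 = +1.
v=3: a=3^-2·(≡2), b=3^-1·(≡2) mod 3; (2|3)=-1, (2|3)=-1; (−1)^{-2·-1·1}·(-1)^-1·(-1)^-2 = -1.
v=2: v_2(a)=11, v_2(b)=11; units ≡ 7, 3 (mod 8); ε·ε+αω+βω = 1·1+11·1+11·0 ≡ 0  ⇒  (a,b)_2 = +1.
v=∞: 110 > 0 and 6 > 0  ⇒  (a,b)_∞ = +1.
v=7: a=7^0·(≡6), b=7^-2·(≡5) mod 7; (6|7)=-1, (5|7)=-1; (−1)^{0·-2·3}·(-1)^-2·(-1)^0 = +1.
v=17: a=17^2·(≡13), b=17^0·(≡10) mod 17; (13|17)=+1, (10|17)=-1; (−1)^{2·0·8}·(+1)^0·(-1)^2 = +1.
v=31: a=31^-2·(≡27), b=31^0·(≡13) mod 31; (27|31)=-1, (13|31)=-1; (−1)^{-2·0·15}·(-1)^0·(-1)^-2 = +1.
v=5: a=5^1·(≡3), b=5^-2·(≡4) mod 5; (3|5)=-1, (4|5)=+1; (−1)^{1·-2·2}·(-1)^-2·(+1)^1 = +1.
v=11: a=11^-1·(≡10), b=11^2·(≡7) mod 11; (10|11)=-1, (7|11)=-1; (−1)^{-1·2·5}·(-1)^2·(-1)^-1 = -1.
Ram(110, 6) = {3, 11}; no ℚ_3-point on the conic.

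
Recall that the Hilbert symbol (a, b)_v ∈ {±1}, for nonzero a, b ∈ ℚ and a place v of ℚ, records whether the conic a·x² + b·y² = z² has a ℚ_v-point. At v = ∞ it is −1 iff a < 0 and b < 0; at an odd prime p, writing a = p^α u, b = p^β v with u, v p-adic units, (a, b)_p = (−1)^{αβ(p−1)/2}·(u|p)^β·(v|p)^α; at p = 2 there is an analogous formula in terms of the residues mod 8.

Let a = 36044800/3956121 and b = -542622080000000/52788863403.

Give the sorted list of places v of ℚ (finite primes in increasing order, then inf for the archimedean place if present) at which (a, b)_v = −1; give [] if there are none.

Mod squares: a ≡ 22, b ≡ -4290. Check v ∈ {∞, 2, 3, 5, 7, 11, 13, 17}.
v=17: a=17^-2·(≡10), b=17^-6·(≡14) mod 17; (10|17)=-1, (14|17)=-1; (−1)^{-2·-6·8}·(-1)^-6·(-1)^-2 = +1.
v=∞: 22 > 0 and -4290 < 0  ⇒  (a,b)_∞ = +1.
v=2: v_2(a)=17, v_2(b)=13; units ≡ 3, 7 (mod 8); ε·ε+αω+βω = 1·1+17·0+13·1 ≡ 0  ⇒  (a,b)_2 = +1.
v=11: a=11^1·(≡8), b=11^3·(≡2) mod 11; (8|11)=-1, (2|11)=-1; (−1)^{1·3·5}·(-1)^3·(-1)^1 = -1.
v=5: a=5^2·(≡2), b=5^7·(≡2) mod 5; (2|5)=-1, (2|5)=-1; (−1)^{2·7·2}·(-1)^7·(-1)^2 = -1.
v=3: a=3^-4·(≡1), b=3^-7·(≡1) mod 3; (1|3)=+1, (1|3)=+1; (−1)^{-4·-7·1}·(+1)^-7·(+1)^-4 = +1.
v=13: a=13^-2·(≡10), b=13^1·(≡2) mod 13; (10|13)=+1, (2|13)=-1; (−1)^{-2·1·6}·(+1)^1·(-1)^-2 = +1.
v=7: a=7^0·(≡1), b=7^2·(≡1) mod 7; (1|7)=+1, (1|7)=+1; (−1)^{0·2·3}·(+1)^2·(+1)^0 = +1.
Ram(22, -4290) = {5, 11}; no ℚ_5-point on the conic.

[5, 11]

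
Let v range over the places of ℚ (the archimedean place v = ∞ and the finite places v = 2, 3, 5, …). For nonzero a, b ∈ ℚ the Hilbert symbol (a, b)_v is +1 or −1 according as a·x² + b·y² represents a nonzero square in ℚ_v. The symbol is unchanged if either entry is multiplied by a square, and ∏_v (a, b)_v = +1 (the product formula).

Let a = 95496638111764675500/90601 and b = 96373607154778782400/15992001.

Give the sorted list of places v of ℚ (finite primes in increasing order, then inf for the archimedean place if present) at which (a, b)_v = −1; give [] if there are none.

[2, 11, 13, 19]

(a, b) ≡ (40755, 19) mod (ℚ^×)²; places V = {2, 3, 5, 7, 11, 13, 17, 19, 23, 31, 43, 53, ∞}.
(a,b)_3: α=1, u≡1; β=-2, v≡1 (mod 3); (1|3)=+1, (1|3)=+1; sign (−1)^0·+1^-2·+1^1 = +1.
(a,b)_23: α=2, u≡7; β=2, v≡19 (mod 23); (7|23)=-1, (19|23)=-1; sign (−1)^0·-1^2·-1^2 = +1.
(a,b)_5: α=3, u≡4; β=2, v≡1 (mod 5); (4|5)=+1, (1|5)=+1; sign (−1)^0·+1^2·+1^3 = +1.
(a,b)_19: α=5, u≡6; β=3, v≡11 (mod 19); (6|19)=+1, (11|19)=+1; sign (−1)^1·+1^3·+1^5 = -1.
(a,b)_13: α=1, u≡2; β=2, v≡7 (mod 13); (2|13)=-1, (7|13)=-1; sign (−1)^0·-1^2·-1^1 = -1.
(a,b)_53: α=2, u≡45; β=2, v≡3 (mod 53); (45|53)=-1, (3|53)=-1; sign (−1)^0·-1^2·-1^2 = +1.
(a,b)_∞: sgn(40755)=+, sgn(19)=+, so +1.
(a,b)_43: α=-2, u≡7; β=-2, v≡33 (mod 43); (7|43)=-1, (33|43)=-1; sign (−1)^0·-1^-2·-1^-2 = +1.
(a,b)_31: α=0, u≡11; β=-2, v≡18 (mod 31); (11|31)=-1, (18|31)=+1; sign (−1)^0·-1^-2·+1^0 = +1.
(a,b)_2: α=2, β=6; u≡3, v≡3 (mod 8); ε(u)ε(v)=1·1, αω(v)=2·1, βω(u)=6·1; sum ≡ 1  ⇒  -1.
(a,b)_7: α=-2, u≡1; β=0, v≡3 (mod 7); (1|7)=+1, (3|7)=-1; sign (−1)^0·+1^0·-1^-2 = +1.
(a,b)_17: α=0, u≡7; β=2, v≡1 (mod 17); (7|17)=-1, (1|17)=+1; sign (−1)^0·-1^2·+1^0 = +1.
(a,b)_11: α=3, u≡9; β=2, v≡7 (mod 11); (9|11)=+1, (7|11)=-1; sign (−1)^0·+1^2·-1^3 = -1.
(40755, 19 / ℚ) ramifies at {2, 11, 13, 19}: a division algebra.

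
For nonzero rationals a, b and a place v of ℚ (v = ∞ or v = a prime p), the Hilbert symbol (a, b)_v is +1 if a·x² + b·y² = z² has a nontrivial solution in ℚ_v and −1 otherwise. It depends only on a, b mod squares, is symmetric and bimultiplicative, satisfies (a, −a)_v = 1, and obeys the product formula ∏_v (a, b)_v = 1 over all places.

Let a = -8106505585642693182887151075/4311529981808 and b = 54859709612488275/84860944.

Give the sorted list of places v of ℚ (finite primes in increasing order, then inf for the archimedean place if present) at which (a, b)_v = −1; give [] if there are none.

Mod squares: a ≡ -989, b ≡ 731. Check v ∈ {∞, 2, 3, 5, 7, 11, 13, 17, 23, 37, 43, 47}.
v=37: a=37^0·(≡27), b=37^2·(≡28) mod 37; (27|37)=+1, (28|37)=+1; (−1)^{0·2·18}·(+1)^2·(+1)^0 = +1.
v=3: a=3^6·(≡1), b=3^4·(≡2) mod 3; (1|3)=+1, (2|3)=-1; (−1)^{6·4·1}·(+1)^4·(-1)^6 = +1.
v=5: a=5^2·(≡4), b=5^2·(≡4) mod 5; (4|5)=+1, (4|5)=+1; (−1)^{2·2·2}·(+1)^2·(+1)^2 = +1.
v=43: a=43^5·(≡30), b=43^3·(≡17) mod 43; (30|43)=-1, (17|43)=+1; (−1)^{5·3·21}·(-1)^3·(+1)^5 = +1.
v=∞: -989 < 0 and 731 > 0  ⇒  (a,b)_∞ = +1.
v=2: v_2(a)=-4, v_2(b)=-4; units ≡ 3, 3 (mod 8); ε·ε+αω+βω = 1·1+-4·1+-4·1 ≡ 1  ⇒  (a,b)_2 = -1.
v=13: a=13^2·(≡3), b=13^0·(≡12) mod 13; (3|13)=+1, (12|13)=+1; (−1)^{2·0·6}·(+1)^0·(+1)^2 = +1.
v=17: a=17^4·(≡6), b=17^1·(≡15) mod 17; (6|17)=-1, (15|17)=+1; (−1)^{4·1·8}·(-1)^1·(+1)^4 = -1.
v=11: a=11^8·(≡1), b=11^4·(≡1) mod 11; (1|11)=+1, (1|11)=+1; (−1)^{8·4·5}·(+1)^4·(+1)^8 = +1.
v=7: a=7^-4·(≡3), b=7^-4·(≡5) mod 7; (3|7)=-1, (5|7)=-1; (−1)^{-4·-4·3}·(-1)^-4·(-1)^-4 = +1.
v=47: a=47^-4·(≡40), b=47^-2·(≡31) mod 47; (40|47)=-1, (31|47)=-1; (−1)^{-4·-2·23}·(-1)^-2·(-1)^-4 = +1.
v=23: a=23^-1·(≡2), b=23^0·(≡3) mod 23; (2|23)=+1, (3|23)=+1; (−1)^{-1·0·11}·(+1)^0·(+1)^-1 = +1.
Ram(-989, 731) = {2, 17}; no ℚ_2-point on the conic.

[2, 17]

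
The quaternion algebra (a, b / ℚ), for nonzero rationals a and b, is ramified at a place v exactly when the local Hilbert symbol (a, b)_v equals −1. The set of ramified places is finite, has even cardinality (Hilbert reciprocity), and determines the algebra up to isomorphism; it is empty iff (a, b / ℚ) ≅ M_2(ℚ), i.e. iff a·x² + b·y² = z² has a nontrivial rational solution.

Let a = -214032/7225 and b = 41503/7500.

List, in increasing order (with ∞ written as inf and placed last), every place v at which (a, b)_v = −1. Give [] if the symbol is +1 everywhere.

(a, b) ≡ (-273, 21) mod (ℚ^×)²; places V = {2, 3, 5, 7, 11, 13, 17, ∞}.
(a,b)_17: α=-2, u≡4; β=0, v≡2 (mod 17); (4|17)=+1, (2|17)=+1; sign (−1)^0·+1^0·+1^-2 = +1.
(a,b)_11: α=0, u≡8; β=2, v≡10 (mod 11); (8|11)=-1, (10|11)=-1; sign (−1)^0·-1^2·-1^0 = +1.
(a,b)_13: α=1, u≡2; β=0, v≡6 (mod 13); (2|13)=-1, (6|13)=-1; sign (−1)^0·-1^0·-1^1 = -1.
(a,b)_3: α=1, u≡2; β=-1, v≡1 (mod 3); (2|3)=-1, (1|3)=+1; sign (−1)^1·-1^-1·+1^1 = +1.
(a,b)_2: α=4, β=-2; u≡7, v≡5 (mod 8); ε(u)ε(v)=1·0, αω(v)=4·1, βω(u)=-2·0; sum ≡ 0  ⇒  +1.
(a,b)_7: α=3, u≡6; β=3, v≡3 (mod 7); (6|7)=-1, (3|7)=-1; sign (−1)^1·-1^3·-1^3 = -1.
(a,b)_5: α=-2, u≡2; β=-4, v≡4 (mod 5); (2|5)=-1, (4|5)=+1; sign (−1)^0·-1^-4·+1^-2 = +1.
(a,b)_∞: sgn(-273)=−, sgn(21)=+, so +1.
|Ram(-273, 21)| = 2, even; anisotropic at {7, 13}.

[7, 13]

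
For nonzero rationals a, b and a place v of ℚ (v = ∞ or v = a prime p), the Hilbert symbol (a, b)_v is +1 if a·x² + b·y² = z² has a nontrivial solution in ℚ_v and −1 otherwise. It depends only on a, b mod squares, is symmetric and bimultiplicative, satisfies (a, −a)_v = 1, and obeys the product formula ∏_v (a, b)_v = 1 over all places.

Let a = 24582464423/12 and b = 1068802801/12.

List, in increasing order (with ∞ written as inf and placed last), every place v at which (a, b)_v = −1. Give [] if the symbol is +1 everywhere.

Mod squares: a ≡ 1152141, b ≡ 26499243. Check v ∈ {∞, 2, 3, 11, 17, 19, 23, 29, 41}.
v=19: a=19^1·(≡10), b=19^1·(≡12) mod 19; (10|19)=-1, (12|19)=-1; (−1)^{1·1·9}·(-1)^1·(-1)^1 = -1.
v=29: a=29^1·(≡24), b=29^1·(≡25) mod 29; (24|29)=+1, (25|29)=+1; (−1)^{1·1·14}·(+1)^1·(+1)^1 = +1.
v=17: a=17^1·(≡5), b=17^1·(≡15) mod 17; (5|17)=-1, (15|17)=+1; (−1)^{1·1·8}·(-1)^1·(+1)^1 = -1.
v=3: a=3^-1·(≡2), b=3^-1·(≡1) mod 3; (2|3)=-1, (1|3)=+1; (−1)^{-1·-1·1}·(-1)^-1·(+1)^-1 = +1.
v=2: v_2(a)=-2, v_2(b)=-2; units ≡ 5, 3 (mod 8); ε·ε+αω+βω = 0·1+-2·1+-2·1 ≡ 0  ⇒  (a,b)_2 = +1.
v=23: a=23^2·(≡8), b=23^1·(≡8) mod 23; (8|23)=+1, (8|23)=+1; (−1)^{2·1·11}·(+1)^1·(+1)^2 = +1.
v=∞: 1152141 > 0 and 26499243 > 0  ⇒  (a,b)_∞ = +1.
v=11: a=11^2·(≡4), b=11^2·(≡4) mod 11; (4|11)=+1, (4|11)=+1; (−1)^{2·2·5}·(+1)^2·(+1)^2 = +1.
v=41: a=41^1·(≡40), b=41^1·(≡16) mod 41; (40|41)=+1, (16|41)=+1; (−1)^{1·1·20}·(+1)^1·(+1)^1 = +1.
Ram(1152141, 26499243) = {17, 19}; no ℚ_17-point on the conic.

[17, 19]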